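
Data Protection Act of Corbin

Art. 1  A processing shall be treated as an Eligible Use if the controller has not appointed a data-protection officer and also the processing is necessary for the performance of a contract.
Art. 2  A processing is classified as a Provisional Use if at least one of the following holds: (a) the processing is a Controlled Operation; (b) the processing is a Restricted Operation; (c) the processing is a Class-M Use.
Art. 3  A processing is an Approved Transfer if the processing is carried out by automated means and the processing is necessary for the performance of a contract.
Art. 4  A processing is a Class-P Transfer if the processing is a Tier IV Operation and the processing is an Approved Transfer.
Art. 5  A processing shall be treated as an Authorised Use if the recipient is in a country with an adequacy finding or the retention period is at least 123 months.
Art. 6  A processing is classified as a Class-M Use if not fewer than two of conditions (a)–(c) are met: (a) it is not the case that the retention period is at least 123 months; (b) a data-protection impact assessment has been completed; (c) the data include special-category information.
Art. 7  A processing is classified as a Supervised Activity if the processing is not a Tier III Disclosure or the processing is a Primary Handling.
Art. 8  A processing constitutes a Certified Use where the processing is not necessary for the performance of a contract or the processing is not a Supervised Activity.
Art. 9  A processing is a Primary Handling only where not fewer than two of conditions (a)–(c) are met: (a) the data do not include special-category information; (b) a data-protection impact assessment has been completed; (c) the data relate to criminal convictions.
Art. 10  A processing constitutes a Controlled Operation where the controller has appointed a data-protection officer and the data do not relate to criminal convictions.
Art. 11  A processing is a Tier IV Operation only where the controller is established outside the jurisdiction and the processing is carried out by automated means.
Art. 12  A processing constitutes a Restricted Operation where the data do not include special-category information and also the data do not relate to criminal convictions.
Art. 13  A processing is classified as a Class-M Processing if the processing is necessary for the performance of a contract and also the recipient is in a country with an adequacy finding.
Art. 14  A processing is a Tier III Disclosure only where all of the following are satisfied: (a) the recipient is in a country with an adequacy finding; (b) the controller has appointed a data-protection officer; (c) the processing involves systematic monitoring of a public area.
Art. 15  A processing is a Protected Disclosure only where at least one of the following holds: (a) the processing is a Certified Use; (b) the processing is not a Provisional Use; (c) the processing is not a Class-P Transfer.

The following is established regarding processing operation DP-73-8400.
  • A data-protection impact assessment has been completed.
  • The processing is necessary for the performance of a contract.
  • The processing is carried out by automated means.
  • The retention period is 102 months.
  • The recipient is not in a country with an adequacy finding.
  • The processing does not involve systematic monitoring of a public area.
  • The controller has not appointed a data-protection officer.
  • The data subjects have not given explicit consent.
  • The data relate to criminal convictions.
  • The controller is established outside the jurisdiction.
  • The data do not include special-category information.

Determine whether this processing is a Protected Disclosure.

Under article 14: the recipient is in a country with an adequacy finding? no; and the controller has appointed a data-protection officer? no; and the processing involves systematic monitoring of a public area? no. So the processing is not a Tier III Disclosure.
Under article 9: the data do not include special-category information? yes; a data-protection impact assessment has been completed? yes; the data relate to criminal convictions? yes — 3 of 3 hold (need ≥2) → satisfied.
Under article 7: not a Tier III Disclosure (article 14)? yes; or Primary Handling (article 9)? yes. So the processing is a Supervised Activity.
Under article 8: the processing is not necessary for the performance of a contract? no; or not a Supervised Activity (article 7)? no. So the processing is not a Certified Use.
Under article 10: the controller has appointed a data-protection officer? no; and the data do not relate to criminal convictions? no. So the processing is not a Controlled Operation.
Under article 12: the data do not include special-category information? yes; and the data do not relate to criminal convictions? no. So the processing is not a Restricted Operation.
Under article 6: retention period: 102 months ≥ 123 months? no, so negated condition yes; a data-protection impact assessment has been completed? yes; the data include special-category information? no — 2 of 3 hold (need ≥2) → satisfied.
Under article 2: Controlled Operation (article 10)? no; or Restricted Operation (article 12)? no; or Class-M Use (article 6)? yes. So the processing is a Provisional Use.
Under article 11: the controller is established outside the jurisdiction? yes; and the processing is carried out by automated means? yes. So the processing is a Tier IV Operation.
Under article 3: the processing is carried out by automated means? yes; and the processing is necessary for the performance of a contract? yes. So the processing is an Approved Transfer.
Under article 4: Tier IV Operation (article 11)? yes; and Approved Transfer (article 3)? yes. So the processing is a Class-P Transfer.
Under article 15: Certified Use (article 8)? no; or not a Provisional Use (article 2)? no; or not a Class-P Transfer (article 4)? no. So the processing is not a Protected Disclosure.

No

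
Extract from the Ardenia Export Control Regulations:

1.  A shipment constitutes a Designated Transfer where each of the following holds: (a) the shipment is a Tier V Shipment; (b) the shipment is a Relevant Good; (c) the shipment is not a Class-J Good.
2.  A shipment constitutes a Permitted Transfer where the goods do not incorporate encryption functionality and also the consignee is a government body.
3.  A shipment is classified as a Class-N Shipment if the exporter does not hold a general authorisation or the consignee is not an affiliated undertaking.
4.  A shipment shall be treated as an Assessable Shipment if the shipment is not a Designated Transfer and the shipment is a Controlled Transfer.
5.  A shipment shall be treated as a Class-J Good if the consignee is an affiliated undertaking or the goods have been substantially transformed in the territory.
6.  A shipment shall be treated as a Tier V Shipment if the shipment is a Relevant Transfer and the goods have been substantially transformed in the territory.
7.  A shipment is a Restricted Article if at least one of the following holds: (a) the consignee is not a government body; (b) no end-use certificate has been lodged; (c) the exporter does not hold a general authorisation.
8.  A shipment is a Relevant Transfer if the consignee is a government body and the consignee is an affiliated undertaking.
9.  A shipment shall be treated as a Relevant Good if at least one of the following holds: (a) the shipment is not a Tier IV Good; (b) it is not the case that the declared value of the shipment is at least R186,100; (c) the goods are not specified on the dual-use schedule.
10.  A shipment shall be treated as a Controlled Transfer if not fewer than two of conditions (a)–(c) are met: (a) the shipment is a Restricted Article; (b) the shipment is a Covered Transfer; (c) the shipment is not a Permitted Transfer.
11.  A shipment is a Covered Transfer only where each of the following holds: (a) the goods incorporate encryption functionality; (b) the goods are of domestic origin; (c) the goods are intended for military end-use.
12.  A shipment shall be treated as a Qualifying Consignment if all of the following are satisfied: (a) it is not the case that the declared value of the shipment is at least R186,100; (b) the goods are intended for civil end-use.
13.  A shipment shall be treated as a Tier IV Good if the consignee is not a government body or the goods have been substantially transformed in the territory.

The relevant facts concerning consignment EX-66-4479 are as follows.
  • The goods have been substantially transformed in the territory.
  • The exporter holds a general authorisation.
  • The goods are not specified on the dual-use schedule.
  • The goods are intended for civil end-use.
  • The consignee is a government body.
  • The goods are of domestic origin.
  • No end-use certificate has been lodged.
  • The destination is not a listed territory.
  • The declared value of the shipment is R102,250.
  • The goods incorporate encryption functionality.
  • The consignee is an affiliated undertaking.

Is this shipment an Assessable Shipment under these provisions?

paragraph 8 — Relevant Transfer: [the consignee is a government body? yes] AND [the consignee is an affiliated undertaking? yes] → satisfied.
paragraph 6 — Tier V Shipment: [Relevant Transfer (paragraph 8)? yes] AND [the goods have been substantially transformed in the territory? yes] → satisfied.
paragraph 13 — Tier IV Good: [the consignee is not a government body? no] OR [the goods have been substantially transformed in the territory? yes] → satisfied.
paragraph 9 — Relevant Good: [not a Tier IV Good (paragraph 13)? no] OR [declared value of the shipment: R102,250 ≥ R186,100? no, so negated condition yes] OR [the goods are not specified on the dual-use schedule? yes] → satisfied.
paragraph 5 — Class-J Good: [the consignee is an affiliated undertaking? yes] OR [the goods have been substantially transformed in the territory? yes] → satisfied.
paragraph 1 — Designated Transfer: [Tier V Shipment (paragraph 6)? yes] AND [Relevant Good (paragraph 9)? yes] AND [not a Class-J Good (paragraph 5)? no] → not satisfied.
paragraph 7 — Restricted Article: [the consignee is not a government body? no] OR [no end-use certificate has been lodged? yes] OR [the exporter does not hold a general authorisation? no] → satisfied.
paragraph 11 — Covered Transfer: [the goods incorporate encryption functionality? yes] AND [the goods are of domestic origin? yes] AND [the goods are intended for military end-use? no] → not satisfied.
paragraph 2 — Permitted Transfer: [the goods do not incorporate encryption functionality? no] AND [the consignee is a government body? yes] → not satisfied.
paragraph 10 — Controlled Transfer: Restricted Article (paragraph 7)? yes; Covered Transfer (paragraph 11)? no; not a Permitted Transfer (paragraph 2)? yes — 2 of 3 hold (need ≥2) → satisfied.
paragraph 4 — Assessable Shipment: [not a Designated Transfer (paragraph 1)? yes] AND [Controlled Transfer (paragraph 10)? yes] → satisfied.

Yes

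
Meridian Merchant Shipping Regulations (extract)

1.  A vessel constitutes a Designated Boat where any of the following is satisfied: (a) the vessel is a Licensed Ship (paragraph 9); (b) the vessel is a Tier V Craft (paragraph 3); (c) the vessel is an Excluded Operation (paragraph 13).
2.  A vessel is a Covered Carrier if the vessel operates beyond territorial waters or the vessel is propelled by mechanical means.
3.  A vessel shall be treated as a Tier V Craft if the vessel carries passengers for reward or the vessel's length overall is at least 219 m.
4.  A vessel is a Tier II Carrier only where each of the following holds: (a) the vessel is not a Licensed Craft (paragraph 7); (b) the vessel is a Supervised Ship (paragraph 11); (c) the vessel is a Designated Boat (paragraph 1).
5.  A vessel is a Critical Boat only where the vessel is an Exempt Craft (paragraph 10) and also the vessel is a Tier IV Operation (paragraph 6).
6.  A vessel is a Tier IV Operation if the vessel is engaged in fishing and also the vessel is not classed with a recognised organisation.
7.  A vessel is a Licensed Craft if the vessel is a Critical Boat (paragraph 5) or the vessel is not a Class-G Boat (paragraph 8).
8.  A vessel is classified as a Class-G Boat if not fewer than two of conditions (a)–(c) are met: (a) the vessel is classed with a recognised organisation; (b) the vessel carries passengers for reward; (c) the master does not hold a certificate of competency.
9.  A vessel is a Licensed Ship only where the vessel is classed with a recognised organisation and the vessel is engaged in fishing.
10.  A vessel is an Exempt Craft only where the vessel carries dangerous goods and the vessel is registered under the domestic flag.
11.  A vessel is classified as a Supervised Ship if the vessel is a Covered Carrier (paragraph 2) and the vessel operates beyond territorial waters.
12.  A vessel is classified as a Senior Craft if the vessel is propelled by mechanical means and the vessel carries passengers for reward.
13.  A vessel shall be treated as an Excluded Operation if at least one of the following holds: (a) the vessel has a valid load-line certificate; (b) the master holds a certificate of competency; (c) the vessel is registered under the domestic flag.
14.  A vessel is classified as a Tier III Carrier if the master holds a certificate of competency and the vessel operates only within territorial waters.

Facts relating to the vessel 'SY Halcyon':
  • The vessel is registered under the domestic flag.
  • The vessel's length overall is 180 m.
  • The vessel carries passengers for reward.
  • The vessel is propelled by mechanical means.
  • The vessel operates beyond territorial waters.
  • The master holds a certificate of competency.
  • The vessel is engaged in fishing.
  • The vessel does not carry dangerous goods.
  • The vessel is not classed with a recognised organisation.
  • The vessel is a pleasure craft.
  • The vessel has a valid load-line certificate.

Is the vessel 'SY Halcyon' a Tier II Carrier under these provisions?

No

Under paragraph 10: the vessel carries dangerous goods? no; and the vessel is registered under the domestic flag? yes. So the vessel is not an Exempt Craft.
Under paragraph 6: the vessel is engaged in fishing? yes; and the vessel is not classed with a recognised organisation? yes. So the vessel is a Tier IV Operation.
Under paragraph 5: Exempt Craft (paragraph 10)? no; and Tier IV Operation (paragraph 6)? yes. So the vessel is not a Critical Boat.
Under paragraph 8: the vessel is classed with a recognised organisation? no; the vessel carries passengers for reward? yes; the master does not hold a certificate of competency? no — 1 of 3 hold (need ≥2) → not satisfied.
Under paragraph 7: Critical Boat (paragraph 5)? no; or not a Class-G Boat (paragraph 8)? yes. So the vessel is a Licensed Craft.
Under paragraph 2: the vessel operates beyond territorial waters? yes; or the vessel is propelled by mechanical means? yes. So the vessel is a Covered Carrier.
Under paragraph 11: Covered Carrier (paragraph 2)? yes; and the vessel operates beyond territorial waters? yes. So the vessel is a Supervised Ship.
Under paragraph 9: the vessel is classed with a recognised organisation? no; and the vessel is engaged in fishing? yes. So the vessel is not a Licensed Ship.
Under paragraph 3: the vessel carries passengers for reward? yes; or vessel's length overall: 180 m ≥ 219 m? no. So the vessel is a Tier V Craft.
Under paragraph 13: the vessel has a valid load-line certificate? yes; or the master holds a certificate of competency? yes; or the vessel is registered under the domestic flag? yes. So the vessel is an Excluded Operation.
Under paragraph 1: Licensed Ship (paragraph 9)? no; or Tier V Craft (paragraph 3)? yes; or Excluded Operation (paragraph 13)? yes. So the vessel is a Designated Boat.
Under paragraph 4: not a Licensed Craft (paragraph 7)? no; and Supervised Ship (paragraph 11)? yes; and Designated Boat (paragraph 1)? yes. So the vessel is not a Tier II Carrier.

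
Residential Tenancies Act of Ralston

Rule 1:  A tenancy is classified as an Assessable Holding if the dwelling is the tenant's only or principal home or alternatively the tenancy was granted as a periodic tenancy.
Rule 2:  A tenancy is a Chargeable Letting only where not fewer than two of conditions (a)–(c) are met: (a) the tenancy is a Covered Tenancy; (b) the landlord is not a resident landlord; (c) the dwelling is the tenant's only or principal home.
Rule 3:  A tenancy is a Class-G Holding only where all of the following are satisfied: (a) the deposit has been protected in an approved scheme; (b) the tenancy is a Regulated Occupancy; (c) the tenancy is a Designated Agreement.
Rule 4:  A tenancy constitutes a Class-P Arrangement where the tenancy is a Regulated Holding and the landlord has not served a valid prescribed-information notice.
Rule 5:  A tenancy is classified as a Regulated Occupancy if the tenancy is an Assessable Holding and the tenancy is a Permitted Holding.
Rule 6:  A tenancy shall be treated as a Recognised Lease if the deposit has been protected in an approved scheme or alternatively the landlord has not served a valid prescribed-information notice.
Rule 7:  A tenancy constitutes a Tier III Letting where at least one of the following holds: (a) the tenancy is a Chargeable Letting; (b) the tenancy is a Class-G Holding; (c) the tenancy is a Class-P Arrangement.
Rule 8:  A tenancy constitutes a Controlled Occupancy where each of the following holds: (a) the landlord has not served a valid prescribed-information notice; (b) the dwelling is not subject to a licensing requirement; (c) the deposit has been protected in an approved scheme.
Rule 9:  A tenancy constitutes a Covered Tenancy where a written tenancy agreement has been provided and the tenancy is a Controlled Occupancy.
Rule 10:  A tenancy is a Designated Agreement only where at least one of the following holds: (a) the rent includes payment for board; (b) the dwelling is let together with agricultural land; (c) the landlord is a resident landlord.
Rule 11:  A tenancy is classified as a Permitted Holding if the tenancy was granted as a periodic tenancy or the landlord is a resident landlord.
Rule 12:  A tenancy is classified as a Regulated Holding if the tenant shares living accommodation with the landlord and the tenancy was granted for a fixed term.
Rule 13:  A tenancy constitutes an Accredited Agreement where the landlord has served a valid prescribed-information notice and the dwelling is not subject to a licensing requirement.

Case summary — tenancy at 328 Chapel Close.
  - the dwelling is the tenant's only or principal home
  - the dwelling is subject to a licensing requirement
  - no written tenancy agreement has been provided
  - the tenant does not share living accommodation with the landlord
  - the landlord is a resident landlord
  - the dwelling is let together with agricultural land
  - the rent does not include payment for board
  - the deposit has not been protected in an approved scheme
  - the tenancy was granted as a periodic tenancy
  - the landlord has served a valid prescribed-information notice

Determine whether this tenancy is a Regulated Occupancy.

Yes

rule 1 — Assessable Holding: [the dwelling is the tenant's only or principal home? yes] OR [the tenancy was granted as a periodic tenancy? yes] → satisfied.
rule 11 — Permitted Holding: [the tenancy was granted as a periodic tenancy? yes] OR [the landlord is a resident landlord? yes] → satisfied.
rule 5 — Regulated Occupancy: [Assessable Holding (rule 1)? yes] AND [Permitted Holding (rule 11)? yes] → satisfied.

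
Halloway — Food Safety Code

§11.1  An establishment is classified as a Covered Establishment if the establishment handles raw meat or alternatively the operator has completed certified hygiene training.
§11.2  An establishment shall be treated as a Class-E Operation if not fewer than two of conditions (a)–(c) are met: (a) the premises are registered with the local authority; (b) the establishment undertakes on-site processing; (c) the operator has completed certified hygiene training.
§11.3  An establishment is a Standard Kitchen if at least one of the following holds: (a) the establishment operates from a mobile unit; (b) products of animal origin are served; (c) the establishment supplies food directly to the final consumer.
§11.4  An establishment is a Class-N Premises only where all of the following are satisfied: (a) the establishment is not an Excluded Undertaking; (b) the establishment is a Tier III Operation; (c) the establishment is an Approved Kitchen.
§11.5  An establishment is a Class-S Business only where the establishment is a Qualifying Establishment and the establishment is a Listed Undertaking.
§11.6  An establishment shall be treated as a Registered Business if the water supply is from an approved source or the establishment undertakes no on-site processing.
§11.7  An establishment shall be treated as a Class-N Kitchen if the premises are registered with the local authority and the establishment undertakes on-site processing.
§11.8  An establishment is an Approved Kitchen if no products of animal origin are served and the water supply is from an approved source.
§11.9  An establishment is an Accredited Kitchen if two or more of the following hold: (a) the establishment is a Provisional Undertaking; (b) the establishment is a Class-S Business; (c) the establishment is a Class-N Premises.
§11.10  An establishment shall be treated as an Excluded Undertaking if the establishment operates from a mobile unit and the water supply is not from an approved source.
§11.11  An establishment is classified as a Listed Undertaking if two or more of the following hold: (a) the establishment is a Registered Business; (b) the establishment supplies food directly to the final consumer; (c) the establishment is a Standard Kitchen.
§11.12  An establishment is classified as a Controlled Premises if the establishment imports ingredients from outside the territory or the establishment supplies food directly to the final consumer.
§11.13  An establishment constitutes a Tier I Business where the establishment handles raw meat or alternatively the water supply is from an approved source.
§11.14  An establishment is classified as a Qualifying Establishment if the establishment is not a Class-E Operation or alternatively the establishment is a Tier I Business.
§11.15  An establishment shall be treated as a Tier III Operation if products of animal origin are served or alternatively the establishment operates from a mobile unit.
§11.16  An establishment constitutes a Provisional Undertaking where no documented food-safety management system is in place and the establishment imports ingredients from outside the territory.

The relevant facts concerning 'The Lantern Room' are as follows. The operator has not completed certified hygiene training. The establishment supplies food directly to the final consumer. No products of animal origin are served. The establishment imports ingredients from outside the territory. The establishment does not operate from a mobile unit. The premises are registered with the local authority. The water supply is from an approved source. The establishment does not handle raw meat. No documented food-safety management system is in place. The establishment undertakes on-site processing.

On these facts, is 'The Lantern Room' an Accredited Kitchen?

§11.16 — Provisional Undertaking: [no documented food-safety management system is in place? yes] AND [the establishment imports ingredients from outside the territory? yes] → satisfied.
§11.2 — Class-E Operation: the premises are registered with the local authority? yes; the establishment undertakes on-site processing? yes; the operator has completed certified hygiene training? no — 2 of 3 hold (need ≥2) → satisfied.
§11.13 — Tier I Business: [the establishment handles raw meat? no] OR [the water supply is from an approved source? yes] → satisfied.
§11.14 — Qualifying Establishment: [not a Class-E Operation (§11.2)? no] OR [Tier I Business (§11.13)? yes] → satisfied.
§11.6 — Registered Business: [the water supply is from an approved source? yes] OR [the establishment undertakes no on-site processing? no] → satisfied.
§11.3 — Standard Kitchen: [the establishment operates from a mobile unit? no] OR [products of animal origin are served? no] OR [the establishment supplies food directly to the final consumer? yes] → satisfied.
§11.11 — Listed Undertaking: Registered Business (§11.6)? yes; the establishment supplies food directly to the final consumer? yes; Standard Kitchen (§11.3)? yes — 3 of 3 hold (need ≥2) → satisfied.
§11.5 — Class-S Business: [Qualifying Establishment (§11.14)? yes] AND [Listed Undertaking (§11.11)? yes] → satisfied.
§11.10 — Excluded Undertaking: [the establishment operates from a mobile unit? no] AND [the water supply is not from an approved source? no] → not satisfied.
§11.15 — Tier III Operation: [products of animal origin are served? no] OR [the establishment operates from a mobile unit? no] → not satisfied.
§11.8 — Approved Kitchen: [no products of animal origin are served? yes] AND [the water supply is from an approved source? yes] → satisfied.
§11.4 — Class-N Premises: [not an Excluded Undertaking (§11.10)? yes] AND [Tier III Operation (§11.15)? no] AND [Approved Kitchen (§11.8)? yes] → not satisfied.
§11.9 — Accredited Kitchen: Provisional Undertaking (§11.16)? yes; Class-S Business (§11.5)? yes; Class-N Premises (§11.4)? no — 2 of 3 hold (need ≥2) → satisfied.

Yes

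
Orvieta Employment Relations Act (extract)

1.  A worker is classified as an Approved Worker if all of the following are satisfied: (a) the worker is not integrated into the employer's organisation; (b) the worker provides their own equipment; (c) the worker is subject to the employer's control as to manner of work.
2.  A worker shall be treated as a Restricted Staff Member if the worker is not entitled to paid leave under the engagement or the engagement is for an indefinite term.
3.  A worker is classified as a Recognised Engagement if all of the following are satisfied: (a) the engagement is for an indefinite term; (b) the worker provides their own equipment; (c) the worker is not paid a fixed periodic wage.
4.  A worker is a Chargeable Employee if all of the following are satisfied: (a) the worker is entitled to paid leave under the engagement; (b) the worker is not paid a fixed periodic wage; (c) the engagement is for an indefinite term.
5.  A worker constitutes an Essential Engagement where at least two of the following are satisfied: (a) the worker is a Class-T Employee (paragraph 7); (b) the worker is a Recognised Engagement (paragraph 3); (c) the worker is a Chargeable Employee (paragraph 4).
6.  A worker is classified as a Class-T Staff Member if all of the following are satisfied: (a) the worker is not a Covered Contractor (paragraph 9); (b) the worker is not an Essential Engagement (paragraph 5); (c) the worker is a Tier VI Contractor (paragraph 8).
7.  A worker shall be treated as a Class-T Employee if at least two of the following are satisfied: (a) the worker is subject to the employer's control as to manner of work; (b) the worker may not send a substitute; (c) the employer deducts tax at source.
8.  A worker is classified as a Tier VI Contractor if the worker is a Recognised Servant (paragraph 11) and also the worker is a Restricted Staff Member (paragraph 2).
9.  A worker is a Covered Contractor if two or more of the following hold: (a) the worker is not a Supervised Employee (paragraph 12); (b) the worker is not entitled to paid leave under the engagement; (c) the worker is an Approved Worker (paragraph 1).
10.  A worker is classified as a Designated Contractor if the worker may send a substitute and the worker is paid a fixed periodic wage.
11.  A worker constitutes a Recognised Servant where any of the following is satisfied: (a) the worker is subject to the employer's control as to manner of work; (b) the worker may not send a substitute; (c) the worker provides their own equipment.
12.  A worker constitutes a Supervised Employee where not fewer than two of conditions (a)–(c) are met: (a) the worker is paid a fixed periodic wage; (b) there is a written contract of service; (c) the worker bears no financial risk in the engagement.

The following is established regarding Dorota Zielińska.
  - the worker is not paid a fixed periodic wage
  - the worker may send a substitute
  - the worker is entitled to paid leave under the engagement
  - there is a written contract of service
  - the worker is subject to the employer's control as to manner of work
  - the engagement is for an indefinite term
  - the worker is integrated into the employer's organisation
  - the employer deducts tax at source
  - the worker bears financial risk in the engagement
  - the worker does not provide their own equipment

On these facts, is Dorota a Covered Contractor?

No

paragraph 12 — Supervised Employee: the worker is paid a fixed periodic wage? no; there is a written contract of service? yes; the worker bears no financial risk in the engagement? no — 1 of 3 hold (need ≥2) → not satisfied.
paragraph 1 — Approved Worker: [the worker is not integrated into the employer's organisation? no] AND [the worker provides their own equipment? no] AND [the worker is subject to the employer's control as to manner of work? yes] → not satisfied.
paragraph 9 — Covered Contractor: not a Supervised Employee (paragraph 12)? yes; the worker is not entitled to paid leave under the engagement? no; Approved Worker (paragraph 1)? no — 1 of 3 hold (need ≥2) → not satisfied.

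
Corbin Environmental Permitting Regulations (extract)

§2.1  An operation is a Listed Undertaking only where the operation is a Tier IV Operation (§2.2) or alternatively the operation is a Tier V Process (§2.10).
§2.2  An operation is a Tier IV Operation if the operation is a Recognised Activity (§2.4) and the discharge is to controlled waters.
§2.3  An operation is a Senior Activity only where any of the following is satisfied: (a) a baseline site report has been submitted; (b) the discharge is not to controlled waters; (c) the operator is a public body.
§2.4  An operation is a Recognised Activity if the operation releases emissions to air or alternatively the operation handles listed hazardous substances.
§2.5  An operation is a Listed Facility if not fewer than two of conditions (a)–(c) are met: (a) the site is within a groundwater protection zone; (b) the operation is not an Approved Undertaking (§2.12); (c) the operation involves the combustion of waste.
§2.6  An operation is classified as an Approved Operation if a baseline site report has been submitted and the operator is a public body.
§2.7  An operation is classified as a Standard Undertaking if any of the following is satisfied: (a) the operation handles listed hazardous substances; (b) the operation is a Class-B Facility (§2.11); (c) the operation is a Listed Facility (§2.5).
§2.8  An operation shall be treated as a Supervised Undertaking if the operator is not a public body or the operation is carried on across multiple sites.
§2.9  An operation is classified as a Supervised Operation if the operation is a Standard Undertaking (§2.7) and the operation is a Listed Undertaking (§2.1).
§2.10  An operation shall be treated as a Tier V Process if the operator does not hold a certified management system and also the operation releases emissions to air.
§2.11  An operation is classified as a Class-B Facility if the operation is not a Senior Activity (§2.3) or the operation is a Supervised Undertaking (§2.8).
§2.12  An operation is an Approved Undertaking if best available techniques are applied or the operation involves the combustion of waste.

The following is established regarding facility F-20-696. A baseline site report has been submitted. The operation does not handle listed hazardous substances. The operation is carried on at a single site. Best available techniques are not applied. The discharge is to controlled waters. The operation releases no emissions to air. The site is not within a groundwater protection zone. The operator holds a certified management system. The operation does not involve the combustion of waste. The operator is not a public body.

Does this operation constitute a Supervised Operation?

No

Under §2.3: a baseline site report has been submitted? yes; or the discharge is not to controlled waters? no; or the operator is a public body? no. So the operation is a Senior Activity.
Under §2.8: the operator is not a public body? yes; or the operation is carried on across multiple sites? no. So the operation is a Supervised Undertaking.
Under §2.11: not a Senior Activity (§2.3)? no; or Supervised Undertaking (§2.8)? yes. So the operation is a Class-B Facility.
Under §2.12: best available techniques are applied? no; or the operation involves the combustion of waste? no. So the operation is not an Approved Undertaking.
Under §2.5: the site is within a groundwater protection zone? no; not an Approved Undertaking (§2.12)? yes; the operation involves the combustion of waste? no — 1 of 3 hold (need ≥2) → not satisfied.
Under §2.7: the operation handles listed hazardous substances? no; or Class-B Facility (§2.11)? yes; or Listed Facility (§2.5)? no. So the operation is a Standard Undertaking.
Under §2.4: the operation releases emissions to air? no; or the operation handles listed hazardous substances? no. So the operation is not a Recognised Activity.
Under §2.2: Recognised Activity (§2.4)? no; and the discharge is to controlled waters? yes. So the operation is not a Tier IV Operation.
Under §2.10: the operator does not hold a certified management system? no; and the operation releases emissions to air? no. So the operation is not a Tier V Process.
Under §2.1: Tier IV Operation (§2.2)? no; or Tier V Process (§2.10)? no. So the operation is not a Listed Undertaking.
Under §2.9: Standard Undertaking (§2.7)? yes; and Listed Undertaking (§2.1)? no. So the operation is not a Supervised Operation.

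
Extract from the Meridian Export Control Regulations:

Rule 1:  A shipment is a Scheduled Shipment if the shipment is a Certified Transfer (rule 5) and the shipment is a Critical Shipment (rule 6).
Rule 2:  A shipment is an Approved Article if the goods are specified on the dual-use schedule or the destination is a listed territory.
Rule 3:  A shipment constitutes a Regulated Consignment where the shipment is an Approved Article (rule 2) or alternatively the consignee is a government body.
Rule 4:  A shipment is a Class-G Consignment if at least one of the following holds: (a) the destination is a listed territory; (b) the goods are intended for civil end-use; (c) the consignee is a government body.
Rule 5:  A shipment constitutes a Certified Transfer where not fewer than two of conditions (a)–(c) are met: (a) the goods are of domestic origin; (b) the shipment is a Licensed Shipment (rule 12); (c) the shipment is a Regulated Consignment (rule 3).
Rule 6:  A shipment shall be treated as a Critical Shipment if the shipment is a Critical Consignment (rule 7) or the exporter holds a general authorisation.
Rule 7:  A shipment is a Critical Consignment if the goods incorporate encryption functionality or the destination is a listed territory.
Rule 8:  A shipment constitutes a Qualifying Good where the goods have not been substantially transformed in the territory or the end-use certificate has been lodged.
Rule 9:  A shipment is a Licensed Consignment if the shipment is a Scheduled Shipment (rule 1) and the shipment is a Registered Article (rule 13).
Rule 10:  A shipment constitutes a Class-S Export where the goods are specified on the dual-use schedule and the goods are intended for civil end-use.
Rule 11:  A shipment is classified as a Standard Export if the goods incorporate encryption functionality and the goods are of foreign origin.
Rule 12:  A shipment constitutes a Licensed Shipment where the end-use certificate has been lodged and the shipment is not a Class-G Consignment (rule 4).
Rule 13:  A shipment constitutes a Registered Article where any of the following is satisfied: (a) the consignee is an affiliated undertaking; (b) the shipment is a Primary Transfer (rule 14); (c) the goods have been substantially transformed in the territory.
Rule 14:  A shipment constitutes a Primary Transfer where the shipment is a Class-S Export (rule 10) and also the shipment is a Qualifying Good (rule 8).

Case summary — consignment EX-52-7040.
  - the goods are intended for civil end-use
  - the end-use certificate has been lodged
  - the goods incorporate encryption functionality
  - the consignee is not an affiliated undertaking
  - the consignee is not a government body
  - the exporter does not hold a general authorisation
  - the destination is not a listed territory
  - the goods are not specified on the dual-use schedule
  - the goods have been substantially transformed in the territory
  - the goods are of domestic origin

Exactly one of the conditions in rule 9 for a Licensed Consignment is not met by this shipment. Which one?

rule 4 — Class-G Consignment: [the destination is a listed territory? no] OR [the goods are intended for civil end-use? yes] OR [the consignee is a government body? no] → satisfied.
rule 12 — Licensed Shipment: [the end-use certificate has been lodged? yes] AND [not a Class-G Consignment (rule 4)? no] → not satisfied.
rule 2 — Approved Article: [the goods are specified on the dual-use schedule? no] OR [the destination is a listed territory? no] → not satisfied.
rule 3 — Regulated Consignment: [Approved Article (rule 2)? no] OR [the consignee is a government body? no] → not satisfied.
rule 5 — Certified Transfer: the goods are of domestic origin? yes; Licensed Shipment (rule 12)? no; Regulated Consignment (rule 3)? no — 1 of 3 hold (need ≥2) → not satisfied.
rule 7 — Critical Consignment: [the goods incorporate encryption functionality? yes] OR [the destination is a listed territory? no] → satisfied.
rule 6 — Critical Shipment: [Critical Consignment (rule 7)? yes] OR [the exporter holds a general authorisation? no] → satisfied.
rule 1 — Scheduled Shipment: [Certified Transfer (rule 5)? no] AND [Critical Shipment (rule 6)? yes] → not satisfied.
rule 10 — Class-S Export: [the goods are specified on the dual-use schedule? no] AND [the goods are intended for civil end-use? yes] → not satisfied.
rule 8 — Qualifying Good: [the goods have not been substantially transformed in the territory? no] OR [the end-use certificate has been lodged? yes] → satisfied.
rule 14 — Primary Transfer: [Class-S Export (rule 10)? no] AND [Qualifying Good (rule 8)? yes] → not satisfied.
rule 13 — Registered Article: [the consignee is an affiliated undertaking? no] OR [Primary Transfer (rule 14)? no] OR [the goods have been substantially transformed in the territory? yes] → satisfied.
rule 9 — Licensed Consignment: [Scheduled Shipment (rule 1)? no] AND [Registered Article (rule 13)? yes] → not satisfied.

Scheduled Shipment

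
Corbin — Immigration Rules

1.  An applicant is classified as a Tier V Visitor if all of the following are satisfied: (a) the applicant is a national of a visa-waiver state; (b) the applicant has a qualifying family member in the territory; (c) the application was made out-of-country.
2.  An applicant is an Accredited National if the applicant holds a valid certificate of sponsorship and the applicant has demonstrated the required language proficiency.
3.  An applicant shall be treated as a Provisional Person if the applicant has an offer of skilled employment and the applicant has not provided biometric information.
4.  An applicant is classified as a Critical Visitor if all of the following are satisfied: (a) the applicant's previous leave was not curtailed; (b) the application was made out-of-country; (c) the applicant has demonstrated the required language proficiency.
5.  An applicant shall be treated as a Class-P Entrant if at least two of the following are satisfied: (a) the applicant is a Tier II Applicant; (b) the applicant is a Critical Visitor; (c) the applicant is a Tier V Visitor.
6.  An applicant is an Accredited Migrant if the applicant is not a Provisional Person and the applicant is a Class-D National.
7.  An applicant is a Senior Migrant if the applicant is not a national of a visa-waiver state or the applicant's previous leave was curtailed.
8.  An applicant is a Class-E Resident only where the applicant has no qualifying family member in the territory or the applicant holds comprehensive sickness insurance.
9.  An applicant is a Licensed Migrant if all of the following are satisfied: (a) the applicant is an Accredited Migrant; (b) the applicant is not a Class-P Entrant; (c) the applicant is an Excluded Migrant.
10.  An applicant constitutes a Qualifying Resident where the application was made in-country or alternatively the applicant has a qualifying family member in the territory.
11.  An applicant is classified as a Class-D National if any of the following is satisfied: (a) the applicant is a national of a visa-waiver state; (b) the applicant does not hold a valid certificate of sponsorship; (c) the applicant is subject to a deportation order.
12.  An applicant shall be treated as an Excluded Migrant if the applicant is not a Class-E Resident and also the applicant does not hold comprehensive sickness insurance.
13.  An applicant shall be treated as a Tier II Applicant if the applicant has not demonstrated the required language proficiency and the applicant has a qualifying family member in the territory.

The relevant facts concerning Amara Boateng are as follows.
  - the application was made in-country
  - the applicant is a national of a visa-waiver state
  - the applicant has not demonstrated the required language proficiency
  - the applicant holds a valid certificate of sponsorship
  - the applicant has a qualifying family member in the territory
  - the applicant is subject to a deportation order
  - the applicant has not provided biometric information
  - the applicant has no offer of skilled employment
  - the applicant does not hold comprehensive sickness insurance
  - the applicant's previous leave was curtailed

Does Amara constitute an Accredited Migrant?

Yes

paragraph 3 — Provisional Person: [the applicant has an offer of skilled employment? no] AND [the applicant has not provided biometric information? yes] → not satisfied.
paragraph 11 — Class-D National: [the applicant is a national of a visa-waiver state? yes] OR [the applicant does not hold a valid certificate of sponsorship? no] OR [the applicant is subject to a deportation order? yes] → satisfied.
paragraph 6 — Accredited Migrant: [not a Provisional Person (paragraph 3)? yes] AND [Class-D National (paragraph 11)? yes] → satisfied.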